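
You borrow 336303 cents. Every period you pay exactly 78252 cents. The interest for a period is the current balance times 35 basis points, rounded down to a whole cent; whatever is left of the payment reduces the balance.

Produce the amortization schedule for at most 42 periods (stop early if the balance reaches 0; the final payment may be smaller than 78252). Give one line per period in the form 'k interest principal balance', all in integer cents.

1. interest=⌊336303·35/10000⌋=1177; principal=78252-1177=77075; balance=336303-77075=259228
2. interest=⌊259228·35/10000⌋=907; principal=78252-907=77345; balance=259228-77345=181883
3. interest=⌊181883·35/10000⌋=636; principal=78252-636=77616; balance=181883-77616=104267
4. interest=⌊104267·35/10000⌋=364; principal=78252-364=77888; balance=104267-77888=26379
5. interest=⌊26379·35/10000⌋=92; principal=min(78252-92,26379)=26379; balance=26379-26379=0

1 1177 77075 259228
2 907 77345 181883
3 636 77616 104267
4 364 77888 26379
5 92 26379 0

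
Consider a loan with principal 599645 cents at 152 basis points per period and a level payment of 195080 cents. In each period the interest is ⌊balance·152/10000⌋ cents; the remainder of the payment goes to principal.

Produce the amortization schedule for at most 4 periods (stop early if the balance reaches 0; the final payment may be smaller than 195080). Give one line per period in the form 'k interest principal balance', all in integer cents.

1. interest=⌊599645·152/10000⌋=9114; principal=195080-9114=185966; balance=599645-185966=413679
2. interest=⌊413679·152/10000⌋=6287; principal=195080-6287=188793; balance=413679-188793=224886
3. interest=⌊224886·152/10000⌋=3418; principal=195080-3418=191662; balance=224886-191662=33224
4. interest=⌊33224·152/10000⌋=505; principal=min(195080-505,33224)=33224; balance=33224-33224=0

1 9114 185966 413679
2 6287 188793 224886
3 3418 191662 33224
4 505 33224 0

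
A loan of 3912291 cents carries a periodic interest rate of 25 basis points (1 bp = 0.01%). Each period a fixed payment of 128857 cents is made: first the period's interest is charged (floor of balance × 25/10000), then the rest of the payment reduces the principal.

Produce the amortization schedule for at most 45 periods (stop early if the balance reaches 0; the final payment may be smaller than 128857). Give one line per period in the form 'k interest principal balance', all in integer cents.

1. interest=⌊3912291·25/10000⌋=9780; principal=128857-9780=119077; balance=3912291-119077=3793214
2. interest=⌊3793214·25/10000⌋=9483; principal=128857-9483=119374; balance=3793214-119374=3673840
3. interest=⌊3673840·25/10000⌋=9184; principal=128857-9184=119673; balance=3673840-119673=3554167
4. interest=⌊3554167·25/10000⌋=8885; principal=128857-8885=119972; balance=3554167-119972=3434195
5. interest=⌊3434195·25/10000⌋=8585; principal=128857-8585=120272; balance=3434195-120272=3313923
6. interest=⌊3313923·25/10000⌋=8284; principal=128857-8284=120573; balance=3313923-120573=3193350
7. interest=⌊3193350·25/10000⌋=7983; principal=128857-7983=120874; balance=3193350-120874=3072476
8. interest=⌊3072476·25/10000⌋=7681; principal=128857-7681=121176; balance=3072476-121176=2951300
9. interest=⌊2951300·25/10000⌋=7378; principal=128857-7378=121479; balance=2951300-121479=2829821
10. interest=⌊2829821·25/10000⌋=7074; principal=128857-7074=121783; balance=2829821-121783=2708038
11. interest=⌊2708038·25/10000⌋=6770; principal=128857-6770=122087; balance=2708038-122087=2585951
12. interest=⌊2585951·25/10000⌋=6464; principal=128857-6464=122393; balance=2585951-122393=2463558
13. interest=⌊2463558·25/10000⌋=6158; principal=128857-6158=122699; balance=2463558-122699=2340859
14. interest=⌊2340859·25/10000⌋=5852; principal=128857-5852=123005; balance=2340859-123005=2217854
15. interest=⌊2217854·25/10000⌋=5544; principal=128857-5544=123313; balance=2217854-123313=2094541
16. interest=⌊2094541·25/10000⌋=5236; principal=128857-5236=123621; balance=2094541-123621=1970920
17. interest=⌊1970920·25/10000⌋=4927; principal=128857-4927=123930; balance=1970920-123930=1846990
18. interest=⌊1846990·25/10000⌋=4617; principal=128857-4617=124240; balance=1846990-124240=1722750
19. interest=⌊1722750·25/10000⌋=4306; principal=128857-4306=124551; balance=1722750-124551=1598199
20. interest=⌊1598199·25/10000⌋=3995; principal=128857-3995=124862; balance=1598199-124862=1473337
21. interest=⌊1473337·25/10000⌋=3683; principal=128857-3683=125174; balance=1473337-125174=1348163
22. interest=⌊1348163·25/10000⌋=3370; principal=128857-3370=125487; balance=1348163-125487=1222676
23. interest=⌊1222676·25/10000⌋=3056; principal=128857-3056=125801; balance=1222676-125801=1096875
24. interest=⌊1096875·25/10000⌋=2742; principal=128857-2742=126115; balance=1096875-126115=970760
25. interest=⌊970760·25/10000⌋=2426; principal=128857-2426=126431; balance=970760-126431=844329
26. interest=⌊844329·25/10000⌋=2110; principal=128857-2110=126747; balance=844329-126747=717582
27. interest=⌊717582·25/10000⌋=1793; principal=128857-1793=127064; balance=717582-127064=590518
28. interest=⌊590518·25/10000⌋=1476; principal=128857-1476=127381; balance=590518-127381=463137
29. interest=⌊463137·25/10000⌋=1157; principal=128857-1157=127700; balance=463137-127700=335437
30. interest=⌊335437·25/10000⌋=838; principal=128857-838=128019; balance=335437-128019=207418
31. interest=⌊207418·25/10000⌋=518; principal=128857-518=128339; balance=207418-128339=79079
32. interest=⌊79079·25/10000⌋=197; principal=min(128857-197,79079)=79079; balance=79079-79079=0

1 9780 119077 3793214
2 9483 119374 3673840
3 9184 119673 3554167
4 8885 119972 3434195
5 8585 120272 3313923
6 8284 120573 3193350
7 7983 120874 3072476
8 7681 121176 2951300
9 7378 121479 2829821
10 7074 121783 2708038
11 6770 122087 2585951
12 6464 122393 2463558
13 6158 122699 2340859
14 5852 123005 2217854
15 5544 123313 2094541
16 5236 123621 1970920
17 4927 123930 1846990
18 4617 124240 1722750
19 4306 124551 1598199
20 3995 124862 1473337
21 3683 125174 1348163
22 3370 125487 1222676
23 3056 125801 1096875
24 2742 126115 970760
25 2426 126431 844329
26 2110 126747 717582
27 1793 127064 590518
28 1476 127381 463137
29 1157 127700 335437
30 838 128019 207418
31 518 128339 79079
32 197 79079 0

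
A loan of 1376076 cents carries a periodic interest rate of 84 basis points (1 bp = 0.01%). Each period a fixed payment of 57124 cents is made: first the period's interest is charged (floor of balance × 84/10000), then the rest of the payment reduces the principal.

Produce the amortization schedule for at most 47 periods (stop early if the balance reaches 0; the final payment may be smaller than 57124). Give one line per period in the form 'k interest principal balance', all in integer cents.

1 11559 45565 1330511
2 11176 45948 1284563
3 10790 46334 1238229
4 10401 46723 1191506
5 10008 47116 1144390
6 9612 47512 1096878
7 9213 47911 1048967
8 8811 48313 1000654
9 8405 48719 951935
10 7996 49128 902807
11 7583 49541 853266
12 7167 49957 803309
13 6747 50377 752932
14 6324 50800 702132
15 5897 51227 650905
16 5467 51657 599248
17 5033 52091 547157
18 4596 52528 494629
19 4154 52970 441659
20 3709 53415 388244
21 3261 53863 334381
22 2808 54316 280065
23 2352 54772 225293
24 1892 55232 170061
25 1428 55696 114365
26 960 56164 58201
27 488 56636 1565
28 13 1565 0

1. interest=⌊1376076·84/10000⌋=11559; principal=57124-11559=45565; balance=1376076-45565=1330511
2. interest=⌊1330511·84/10000⌋=11176; principal=57124-11176=45948; balance=1330511-45948=1284563
3. interest=⌊1284563·84/10000⌋=10790; principal=57124-10790=46334; balance=1284563-46334=1238229
4. interest=⌊1238229·84/10000⌋=10401; principal=57124-10401=46723; balance=1238229-46723=1191506
5. interest=⌊1191506·84/10000⌋=10008; principal=57124-10008=47116; balance=1191506-47116=1144390
6. interest=⌊1144390·84/10000⌋=9612; principal=57124-9612=47512; balance=1144390-47512=1096878
7. interest=⌊1096878·84/10000⌋=9213; principal=57124-9213=47911; balance=1096878-47911=1048967
8. interest=⌊1048967·84/10000⌋=8811; principal=57124-8811=48313; balance=1048967-48313=1000654
9. interest=⌊1000654·84/10000⌋=8405; principal=57124-8405=48719; balance=1000654-48719=951935
10. interest=⌊951935·84/10000⌋=7996; principal=57124-7996=49128; balance=951935-49128=902807
11. interest=⌊902807·84/10000⌋=7583; principal=57124-7583=49541; balance=902807-49541=853266
12. interest=⌊853266·84/10000⌋=7167; principal=57124-7167=49957; balance=853266-49957=803309
13. interest=⌊803309·84/10000⌋=6747; principal=57124-6747=50377; balance=803309-50377=752932
14. interest=⌊752932·84/10000⌋=6324; principal=57124-6324=50800; balance=752932-50800=702132
15. interest=⌊702132·84/10000⌋=5897; principal=57124-5897=51227; balance=702132-51227=650905
16. interest=⌊650905·84/10000⌋=5467; principal=57124-5467=51657; balance=650905-51657=599248
17. interest=⌊599248·84/10000⌋=5033; principal=57124-5033=52091; balance=599248-52091=547157
18. interest=⌊547157·84/10000⌋=4596; principal=57124-4596=52528; balance=547157-52528=494629
19. interest=⌊494629·84/10000⌋=4154; principal=57124-4154=52970; balance=494629-52970=441659
20. interest=⌊441659·84/10000⌋=3709; principal=57124-3709=53415; balance=441659-53415=388244
21. interest=⌊388244·84/10000⌋=3261; principal=57124-3261=53863; balance=388244-53863=334381
22. interest=⌊334381·84/10000⌋=2808; principal=57124-2808=54316; balance=334381-54316=280065
23. interest=⌊280065·84/10000⌋=2352; principal=57124-2352=54772; balance=280065-54772=225293
24. interest=⌊225293·84/10000⌋=1892; principal=57124-1892=55232; balance=225293-55232=170061
25. interest=⌊170061·84/10000⌋=1428; principal=57124-1428=55696; balance=170061-55696=114365
26. interest=⌊114365·84/10000⌋=960; principal=57124-960=56164; balance=114365-56164=58201
27. interest=⌊58201·84/10000⌋=488; principal=57124-488=56636; balance=58201-56636=1565
28. interest=⌊1565·84/10000⌋=13; principal=min(57124-13,1565)=1565; balance=1565-1565=0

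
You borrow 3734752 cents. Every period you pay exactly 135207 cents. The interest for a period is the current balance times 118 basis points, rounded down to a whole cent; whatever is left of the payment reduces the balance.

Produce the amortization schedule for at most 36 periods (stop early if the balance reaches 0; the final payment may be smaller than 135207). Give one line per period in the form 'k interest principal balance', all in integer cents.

1 44070 91137 3643615
2 42994 92213 3551402
3 41906 93301 3458101
4 40805 94402 3363699
5 39691 95516 3268183
6 38564 96643 3171540
7 37424 97783 3073757
8 36270 98937 2974820
9 35102 100105 2874715
10 33921 101286 2773429
11 32726 102481 2670948
12 31517 103690 2567258
13 30293 104914 2462344
14 29055 106152 2356192
15 27803 107404 2248788
16 26535 108672 2140116
17 25253 109954 2030162
18 23955 111252 1918910
19 22643 112564 1806346
20 21314 113893 1692453
21 19970 115237 1577216
22 18611 116596 1460620
23 17235 117972 1342648
24 15843 119364 1223284
25 14434 120773 1102511
26 13009 122198 980313
27 11567 123640 856673
28 10108 125099 731574
29 8632 126575 604999
30 7138 128069 476930
31 5627 129580 347350
32 4098 131109 216241
33 2551 132656 83585
34 986 83585 0

1. interest=⌊3734752·118/10000⌋=44070; principal=135207-44070=91137; balance=3734752-91137=3643615
2. interest=⌊3643615·118/10000⌋=42994; principal=135207-42994=92213; balance=3643615-92213=3551402
3. interest=⌊3551402·118/10000⌋=41906; principal=135207-41906=93301; balance=3551402-93301=3458101
4. interest=⌊3458101·118/10000⌋=40805; principal=135207-40805=94402; balance=3458101-94402=3363699
5. interest=⌊3363699·118/10000⌋=39691; principal=135207-39691=95516; balance=3363699-95516=3268183
6. interest=⌊3268183·118/10000⌋=38564; principal=135207-38564=96643; balance=3268183-96643=3171540
7. interest=⌊3171540·118/10000⌋=37424; principal=135207-37424=97783; balance=3171540-97783=3073757
8. interest=⌊3073757·118/10000⌋=36270; principal=135207-36270=98937; balance=3073757-98937=2974820
9. interest=⌊2974820·118/10000⌋=35102; principal=135207-35102=100105; balance=2974820-100105=2874715
10. interest=⌊2874715·118/10000⌋=33921; principal=135207-33921=101286; balance=2874715-101286=2773429
11. interest=⌊2773429·118/10000⌋=32726; principal=135207-32726=102481; balance=2773429-102481=2670948
12. interest=⌊2670948·118/10000⌋=31517; principal=135207-31517=103690; balance=2670948-103690=2567258
13. interest=⌊2567258·118/10000⌋=30293; principal=135207-30293=104914; balance=2567258-104914=2462344
14. interest=⌊2462344·118/10000⌋=29055; principal=135207-29055=106152; balance=2462344-106152=2356192
15. interest=⌊2356192·118/10000⌋=27803; principal=135207-27803=107404; balance=2356192-107404=2248788
16. interest=⌊2248788·118/10000⌋=26535; principal=135207-26535=108672; balance=2248788-108672=2140116
17. interest=⌊2140116·118/10000⌋=25253; principal=135207-25253=109954; balance=2140116-109954=2030162
18. interest=⌊2030162·118/10000⌋=23955; principal=135207-23955=111252; balance=2030162-111252=1918910
19. interest=⌊1918910·118/10000⌋=22643; principal=135207-22643=112564; balance=1918910-112564=1806346
20. interest=⌊1806346·118/10000⌋=21314; principal=135207-21314=113893; balance=1806346-113893=1692453
21. interest=⌊1692453·118/10000⌋=19970; principal=135207-19970=115237; balance=1692453-115237=1577216
22. interest=⌊1577216·118/10000⌋=18611; principal=135207-18611=116596; balance=1577216-116596=1460620
23. interest=⌊1460620·118/10000⌋=17235; principal=135207-17235=117972; balance=1460620-117972=1342648
24. interest=⌊1342648·118/10000⌋=15843; principal=135207-15843=119364; balance=1342648-119364=1223284
25. interest=⌊1223284·118/10000⌋=14434; principal=135207-14434=120773; balance=1223284-120773=1102511
26. interest=⌊1102511·118/10000⌋=13009; principal=135207-13009=122198; balance=1102511-122198=980313
27. interest=⌊980313·118/10000⌋=11567; principal=135207-11567=123640; balance=980313-123640=856673
28. interest=⌊856673·118/10000⌋=10108; principal=135207-10108=125099; balance=856673-125099=731574
29. interest=⌊731574·118/10000⌋=8632; principal=135207-8632=126575; balance=731574-126575=604999
30. interest=⌊604999·118/10000⌋=7138; principal=135207-7138=128069; balance=604999-128069=476930
31. interest=⌊476930·118/10000⌋=5627; principal=135207-5627=129580; balance=476930-129580=347350
32. interest=⌊347350·118/10000⌋=4098; principal=135207-4098=131109; balance=347350-131109=216241
33. interest=⌊216241·118/10000⌋=2551; principal=135207-2551=132656; balance=216241-132656=83585
34. interest=⌊83585·118/10000⌋=986; principal=min(135207-986,83585)=83585; balance=83585-83585=0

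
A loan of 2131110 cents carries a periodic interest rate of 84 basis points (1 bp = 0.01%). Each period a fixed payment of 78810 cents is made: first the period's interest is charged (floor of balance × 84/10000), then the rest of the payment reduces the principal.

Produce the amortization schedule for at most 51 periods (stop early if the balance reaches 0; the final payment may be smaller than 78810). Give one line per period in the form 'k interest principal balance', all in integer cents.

1. interest=⌊2131110·84/10000⌋=17901; principal=78810-17901=60909; balance=2131110-60909=2070201
2. interest=⌊2070201·84/10000⌋=17389; principal=78810-17389=61421; balance=2070201-61421=2008780
3. interest=⌊2008780·84/10000⌋=16873; principal=78810-16873=61937; balance=2008780-61937=1946843
4. interest=⌊1946843·84/10000⌋=16353; principal=78810-16353=62457; balance=1946843-62457=1884386
5. interest=⌊1884386·84/10000⌋=15828; principal=78810-15828=62982; balance=1884386-62982=1821404
6. interest=⌊1821404·84/10000⌋=15299; principal=78810-15299=63511; balance=1821404-63511=1757893
7. interest=⌊1757893·84/10000⌋=14766; principal=78810-14766=64044; balance=1757893-64044=1693849
8. interest=⌊1693849·84/10000⌋=14228; principal=78810-14228=64582; balance=1693849-64582=1629267
9. interest=⌊1629267·84/10000⌋=13685; principal=78810-13685=65125; balance=1629267-65125=1564142
10. interest=⌊1564142·84/10000⌋=13138; principal=78810-13138=65672; balance=1564142-65672=1498470
11. interest=⌊1498470·84/10000⌋=12587; principal=78810-12587=66223; balance=1498470-66223=1432247
12. interest=⌊1432247·84/10000⌋=12030; principal=78810-12030=66780; balance=1432247-66780=1365467
13. interest=⌊1365467·84/10000⌋=11469; principal=78810-11469=67341; balance=1365467-67341=1298126
14. interest=⌊1298126·84/10000⌋=10904; principal=78810-10904=67906; balance=1298126-67906=1230220
15. interest=⌊1230220·84/10000⌋=10333; principal=78810-10333=68477; balance=1230220-68477=1161743
16. interest=⌊1161743·84/10000⌋=9758; principal=78810-9758=69052; balance=1161743-69052=1092691
17. interest=⌊1092691·84/10000⌋=9178; principal=78810-9178=69632; balance=1092691-69632=1023059
18. interest=⌊1023059·84/10000⌋=8593; principal=78810-8593=70217; balance=1023059-70217=952842
19. interest=⌊952842·84/10000⌋=8003; principal=78810-8003=70807; balance=952842-70807=882035
20. interest=⌊882035·84/10000⌋=7409; principal=78810-7409=71401; balance=882035-71401=810634
21. interest=⌊810634·84/10000⌋=6809; principal=78810-6809=72001; balance=810634-72001=738633
22. interest=⌊738633·84/10000⌋=6204; principal=78810-6204=72606; balance=738633-72606=666027
23. interest=⌊666027·84/10000⌋=5594; principal=78810-5594=73216; balance=666027-73216=592811
24. interest=⌊592811·84/10000⌋=4979; principal=78810-4979=73831; balance=592811-73831=518980
25. interest=⌊518980·84/10000⌋=4359; principal=78810-4359=74451; balance=518980-74451=444529
26. interest=⌊444529·84/10000⌋=3734; principal=78810-3734=75076; balance=444529-75076=369453
27. interest=⌊369453·84/10000⌋=3103; principal=78810-3103=75707; balance=369453-75707=293746
28. interest=⌊293746·84/10000⌋=2467; principal=78810-2467=76343; balance=293746-76343=217403
29. interest=⌊217403·84/10000⌋=1826; principal=78810-1826=76984; balance=217403-76984=140419
30. interest=⌊140419·84/10000⌋=1179; principal=78810-1179=77631; balance=140419-77631=62788
31. interest=⌊62788·84/10000⌋=527; principal=min(78810-527,62788)=62788; balance=62788-62788=0

1 17901 60909 2070201
2 17389 61421 2008780
3 16873 61937 1946843
4 16353 62457 1884386
5 15828 62982 1821404
6 15299 63511 1757893
7 14766 64044 1693849
8 14228 64582 1629267
9 13685 65125 1564142
10 13138 65672 1498470
11 12587 66223 1432247
12 12030 66780 1365467
13 11469 67341 1298126
14 10904 67906 1230220
15 10333 68477 1161743
16 9758 69052 1092691
17 9178 69632 1023059
18 8593 70217 952842
19 8003 70807 882035
20 7409 71401 810634
21 6809 72001 738633
22 6204 72606 666027
23 5594 73216 592811
24 4979 73831 518980
25 4359 74451 444529
26 3734 75076 369453
27 3103 75707 293746
28 2467 76343 217403
29 1826 76984 140419
30 1179 77631 62788
31 527 62788 0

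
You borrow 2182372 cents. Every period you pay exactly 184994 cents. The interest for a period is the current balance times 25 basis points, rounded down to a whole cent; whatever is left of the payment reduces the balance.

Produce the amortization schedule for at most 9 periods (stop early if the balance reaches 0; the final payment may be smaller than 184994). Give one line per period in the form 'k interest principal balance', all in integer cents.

1 5455 179539 2002833
2 5007 179987 1822846
3 4557 180437 1642409
4 4106 180888 1461521
5 3653 181341 1280180
6 3200 181794 1098386
7 2745 182249 916137
8 2290 182704 733433
9 1833 183161 550272

1. interest=⌊2182372·25/10000⌋=5455; principal=184994-5455=179539; balance=2182372-179539=2002833
2. interest=⌊2002833·25/10000⌋=5007; principal=184994-5007=179987; balance=2002833-179987=1822846
3. interest=⌊1822846·25/10000⌋=4557; principal=184994-4557=180437; balance=1822846-180437=1642409
4. interest=⌊1642409·25/10000⌋=4106; principal=184994-4106=180888; balance=1642409-180888=1461521
5. interest=⌊1461521·25/10000⌋=3653; principal=184994-3653=181341; balance=1461521-181341=1280180
6. interest=⌊1280180·25/10000⌋=3200; principal=184994-3200=181794; balance=1280180-181794=1098386
7. interest=⌊1098386·25/10000⌋=2745; principal=184994-2745=182249; balance=1098386-182249=916137
8. interest=⌊916137·25/10000⌋=2290; principal=184994-2290=182704; balance=916137-182704=733433
9. interest=⌊733433·25/10000⌋=1833; principal=184994-1833=183161; balance=733433-183161=550272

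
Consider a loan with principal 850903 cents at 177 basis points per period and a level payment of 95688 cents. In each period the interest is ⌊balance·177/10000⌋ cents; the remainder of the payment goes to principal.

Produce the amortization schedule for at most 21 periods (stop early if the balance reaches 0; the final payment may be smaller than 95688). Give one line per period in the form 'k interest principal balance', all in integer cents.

1 15060 80628 770275
2 13633 82055 688220
3 12181 83507 604713
4 10703 84985 519728
5 9199 86489 433239
6 7668 88020 345219
7 6110 89578 255641
8 4524 91164 164477
9 2911 92777 71700
10 1269 71700 0

1. interest=⌊850903·177/10000⌋=15060; principal=95688-15060=80628; balance=850903-80628=770275
2. interest=⌊770275·177/10000⌋=13633; principal=95688-13633=82055; balance=770275-82055=688220
3. interest=⌊688220·177/10000⌋=12181; principal=95688-12181=83507; balance=688220-83507=604713
4. interest=⌊604713·177/10000⌋=10703; principal=95688-10703=84985; balance=604713-84985=519728
5. interest=⌊519728·177/10000⌋=9199; principal=95688-9199=86489; balance=519728-86489=433239
6. interest=⌊433239·177/10000⌋=7668; principal=95688-7668=88020; balance=433239-88020=345219
7. interest=⌊345219·177/10000⌋=6110; principal=95688-6110=89578; balance=345219-89578=255641
8. interest=⌊255641·177/10000⌋=4524; principal=95688-4524=91164; balance=255641-91164=164477
9. interest=⌊164477·177/10000⌋=2911; principal=95688-2911=92777; balance=164477-92777=71700
10. interest=⌊71700·177/10000⌋=1269; principal=min(95688-1269,71700)=71700; balance=71700-71700=0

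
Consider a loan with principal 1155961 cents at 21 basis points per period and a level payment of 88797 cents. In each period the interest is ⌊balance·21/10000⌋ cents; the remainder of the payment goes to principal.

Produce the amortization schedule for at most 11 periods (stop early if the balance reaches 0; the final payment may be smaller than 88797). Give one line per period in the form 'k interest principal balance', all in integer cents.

1 2427 86370 1069591
2 2246 86551 983040
3 2064 86733 896307
4 1882 86915 809392
5 1699 87098 722294
6 1516 87281 635013
7 1333 87464 547549
8 1149 87648 459901
9 965 87832 372069
10 781 88016 284053
11 596 88201 195852

1. interest=⌊1155961·21/10000⌋=2427; principal=88797-2427=86370; balance=1155961-86370=1069591
2. interest=⌊1069591·21/10000⌋=2246; principal=88797-2246=86551; balance=1069591-86551=983040
3. interest=⌊983040·21/10000⌋=2064; principal=88797-2064=86733; balance=983040-86733=896307
4. interest=⌊896307·21/10000⌋=1882; principal=88797-1882=86915; balance=896307-86915=809392
5. interest=⌊809392·21/10000⌋=1699; principal=88797-1699=87098; balance=809392-87098=722294
6. interest=⌊722294·21/10000⌋=1516; principal=88797-1516=87281; balance=722294-87281=635013
7. interest=⌊635013·21/10000⌋=1333; principal=88797-1333=87464; balance=635013-87464=547549
8. interest=⌊547549·21/10000⌋=1149; principal=88797-1149=87648; balance=547549-87648=459901
9. interest=⌊459901·21/10000⌋=965; principal=88797-965=87832; balance=459901-87832=372069
10. interest=⌊372069·21/10000⌋=781; principal=88797-781=88016; balance=372069-88016=284053
11. interest=⌊284053·21/10000⌋=596; principal=88797-596=88201; balance=284053-88201=195852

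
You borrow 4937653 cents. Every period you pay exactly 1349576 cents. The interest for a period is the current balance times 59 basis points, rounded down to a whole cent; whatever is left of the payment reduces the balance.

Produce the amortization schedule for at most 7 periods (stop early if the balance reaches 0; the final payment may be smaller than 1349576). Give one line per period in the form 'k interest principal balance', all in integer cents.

1 29132 1320444 3617209
2 21341 1328235 2288974
3 13504 1336072 952902
4 5622 952902 0

1. interest=⌊4937653·59/10000⌋=29132; principal=1349576-29132=1320444; balance=4937653-1320444=3617209
2. interest=⌊3617209·59/10000⌋=21341; principal=1349576-21341=1328235; balance=3617209-1328235=2288974
3. interest=⌊2288974·59/10000⌋=13504; principal=1349576-13504=1336072; balance=2288974-1336072=952902
4. interest=⌊952902·59/10000⌋=5622; principal=min(1349576-5622,952902)=952902; balance=952902-952902=0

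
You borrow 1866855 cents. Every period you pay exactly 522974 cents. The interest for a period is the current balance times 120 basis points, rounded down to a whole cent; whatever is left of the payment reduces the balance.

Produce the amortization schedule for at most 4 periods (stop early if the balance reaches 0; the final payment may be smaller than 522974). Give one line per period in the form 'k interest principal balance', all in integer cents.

1 22402 500572 1366283
2 16395 506579 859704
3 10316 512658 347046
4 4164 347046 0

1. interest=⌊1866855·120/10000⌋=22402; principal=522974-22402=500572; balance=1866855-500572=1366283
2. interest=⌊1366283·120/10000⌋=16395; principal=522974-16395=506579; balance=1366283-506579=859704
3. interest=⌊859704·120/10000⌋=10316; principal=522974-10316=512658; balance=859704-512658=347046
4. interest=⌊347046·120/10000⌋=4164; principal=min(522974-4164,347046)=347046; balance=347046-347046=0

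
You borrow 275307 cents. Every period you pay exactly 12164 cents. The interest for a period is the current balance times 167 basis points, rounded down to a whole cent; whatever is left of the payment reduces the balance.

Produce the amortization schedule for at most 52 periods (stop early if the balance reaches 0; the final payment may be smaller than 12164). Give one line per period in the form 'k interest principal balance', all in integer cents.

1. interest=⌊275307·167/10000⌋=4597; principal=12164-4597=7567; balance=275307-7567=267740
2. interest=⌊267740·167/10000⌋=4471; principal=12164-4471=7693; balance=267740-7693=260047
3. interest=⌊260047·167/10000⌋=4342; principal=12164-4342=7822; balance=260047-7822=252225
4. interest=⌊252225·167/10000⌋=4212; principal=12164-4212=7952; balance=252225-7952=244273
5. interest=⌊244273·167/10000⌋=4079; principal=12164-4079=8085; balance=244273-8085=236188
6. interest=⌊236188·167/10000⌋=3944; principal=12164-3944=8220; balance=236188-8220=227968
7. interest=⌊227968·167/10000⌋=3807; principal=12164-3807=8357; balance=227968-8357=219611
8. interest=⌊219611·167/10000⌋=3667; principal=12164-3667=8497; balance=219611-8497=211114
9. interest=⌊211114·167/10000⌋=3525; principal=12164-3525=8639; balance=211114-8639=202475
10. interest=⌊202475·167/10000⌋=3381; principal=12164-3381=8783; balance=202475-8783=193692
11. interest=⌊193692·167/10000⌋=3234; principal=12164-3234=8930; balance=193692-8930=184762
12. interest=⌊184762·167/10000⌋=3085; principal=12164-3085=9079; balance=184762-9079=175683
13. interest=⌊175683·167/10000⌋=2933; principal=12164-2933=9231; balance=175683-9231=166452
14. interest=⌊166452·167/10000⌋=2779; principal=12164-2779=9385; balance=166452-9385=157067
15. interest=⌊157067·167/10000⌋=2623; principal=12164-2623=9541; balance=157067-9541=147526
16. interest=⌊147526·167/10000⌋=2463; principal=12164-2463=9701; balance=147526-9701=137825
17. interest=⌊137825·167/10000⌋=2301; principal=12164-2301=9863; balance=137825-9863=127962
18. interest=⌊127962·167/10000⌋=2136; principal=12164-2136=10028; balance=127962-10028=117934
19. interest=⌊117934·167/10000⌋=1969; principal=12164-1969=10195; balance=117934-10195=107739
20. interest=⌊107739·167/10000⌋=1799; principal=12164-1799=10365; balance=107739-10365=97374
21. interest=⌊97374·167/10000⌋=1626; principal=12164-1626=10538; balance=97374-10538=86836
22. interest=⌊86836·167/10000⌋=1450; principal=12164-1450=10714; balance=86836-10714=76122
23. interest=⌊76122·167/10000⌋=1271; principal=12164-1271=10893; balance=76122-10893=65229
24. interest=⌊65229·167/10000⌋=1089; principal=12164-1089=11075; balance=65229-11075=54154
25. interest=⌊54154·167/10000⌋=904; principal=12164-904=11260; balance=54154-11260=42894
26. interest=⌊42894·167/10000⌋=716; principal=12164-716=11448; balance=42894-11448=31446
27. interest=⌊31446·167/10000⌋=525; principal=12164-525=11639; balance=31446-11639=19807
28. interest=⌊19807·167/10000⌋=330; principal=12164-330=11834; balance=19807-11834=7973
29. interest=⌊7973·167/10000⌋=133; principal=min(12164-133,7973)=7973; balance=7973-7973=0

1 4597 7567 267740
2 4471 7693 260047
3 4342 7822 252225
4 4212 7952 244273
5 4079 8085 236188
6 3944 8220 227968
7 3807 8357 219611
8 3667 8497 211114
9 3525 8639 202475
10 3381 8783 193692
11 3234 8930 184762
12 3085 9079 175683
13 2933 9231 166452
14 2779 9385 157067
15 2623 9541 147526
16 2463 9701 137825
17 2301 9863 127962
18 2136 10028 117934
19 1969 10195 107739
20 1799 10365 97374
21 1626 10538 86836
22 1450 10714 76122
23 1271 10893 65229
24 1089 11075 54154
25 904 11260 42894
26 716 11448 31446
27 525 11639 19807
28 330 11834 7973
29 133 7973 0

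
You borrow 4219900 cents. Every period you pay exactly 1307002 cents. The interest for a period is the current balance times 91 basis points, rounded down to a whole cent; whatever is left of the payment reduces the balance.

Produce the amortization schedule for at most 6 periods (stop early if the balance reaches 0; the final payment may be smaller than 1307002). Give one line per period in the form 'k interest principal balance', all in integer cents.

1. interest=⌊4219900·91/10000⌋=38401; principal=1307002-38401=1268601; balance=4219900-1268601=2951299
2. interest=⌊2951299·91/10000⌋=26856; principal=1307002-26856=1280146; balance=2951299-1280146=1671153
3. interest=⌊1671153·91/10000⌋=15207; principal=1307002-15207=1291795; balance=1671153-1291795=379358
4. interest=⌊379358·91/10000⌋=3452; principal=min(1307002-3452,379358)=379358; balance=379358-379358=0

1 38401 1268601 2951299
2 26856 1280146 1671153
3 15207 1291795 379358
4 3452 379358 0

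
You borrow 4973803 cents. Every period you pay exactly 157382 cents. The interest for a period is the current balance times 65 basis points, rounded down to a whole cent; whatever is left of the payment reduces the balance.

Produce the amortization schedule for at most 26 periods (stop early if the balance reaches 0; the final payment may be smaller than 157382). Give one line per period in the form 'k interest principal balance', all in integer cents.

1 32329 125053 4848750
2 31516 125866 4722884
3 30698 126684 4596200
4 29875 127507 4468693
5 29046 128336 4340357
6 28212 129170 4211187
7 27372 130010 4081177
8 26527 130855 3950322
9 25677 131705 3818617
10 24821 132561 3686056
11 23959 133423 3552633
12 23092 134290 3418343
13 22219 135163 3283180
14 21340 136042 3147138
15 20456 136926 3010212
16 19566 137816 2872396
17 18670 138712 2733684
18 17768 139614 2594070
19 16861 140521 2453549
20 15948 141434 2312115
21 15028 142354 2169761
22 14103 143279 2026482
23 13172 144210 1882272
24 12234 145148 1737124
25 11291 146091 1591033
26 10341 147041 1443992

1. interest=⌊4973803·65/10000⌋=32329; principal=157382-32329=125053; balance=4973803-125053=4848750
2. interest=⌊4848750·65/10000⌋=31516; principal=157382-31516=125866; balance=4848750-125866=4722884
3. interest=⌊4722884·65/10000⌋=30698; principal=157382-30698=126684; balance=4722884-126684=4596200
4. interest=⌊4596200·65/10000⌋=29875; principal=157382-29875=127507; balance=4596200-127507=4468693
5. interest=⌊4468693·65/10000⌋=29046; principal=157382-29046=128336; balance=4468693-128336=4340357
6. interest=⌊4340357·65/10000⌋=28212; principal=157382-28212=129170; balance=4340357-129170=4211187
7. interest=⌊4211187·65/10000⌋=27372; principal=157382-27372=130010; balance=4211187-130010=4081177
8. interest=⌊4081177·65/10000⌋=26527; principal=157382-26527=130855; balance=4081177-130855=3950322
9. interest=⌊3950322·65/10000⌋=25677; principal=157382-25677=131705; balance=3950322-131705=3818617
10. interest=⌊3818617·65/10000⌋=24821; principal=157382-24821=132561; balance=3818617-132561=3686056
11. interest=⌊3686056·65/10000⌋=23959; principal=157382-23959=133423; balance=3686056-133423=3552633
12. interest=⌊3552633·65/10000⌋=23092; principal=157382-23092=134290; balance=3552633-134290=3418343
13. interest=⌊3418343·65/10000⌋=22219; principal=157382-22219=135163; balance=3418343-135163=3283180
14. interest=⌊3283180·65/10000⌋=21340; principal=157382-21340=136042; balance=3283180-136042=3147138
15. interest=⌊3147138·65/10000⌋=20456; principal=157382-20456=136926; balance=3147138-136926=3010212
16. interest=⌊3010212·65/10000⌋=19566; principal=157382-19566=137816; balance=3010212-137816=2872396
17. interest=⌊2872396·65/10000⌋=18670; principal=157382-18670=138712; balance=2872396-138712=2733684
18. interest=⌊2733684·65/10000⌋=17768; principal=157382-17768=139614; balance=2733684-139614=2594070
19. interest=⌊2594070·65/10000⌋=16861; principal=157382-16861=140521; balance=2594070-140521=2453549
20. interest=⌊2453549·65/10000⌋=15948; principal=157382-15948=141434; balance=2453549-141434=2312115
21. interest=⌊2312115·65/10000⌋=15028; principal=157382-15028=142354; balance=2312115-142354=2169761
22. interest=⌊2169761·65/10000⌋=14103; principal=157382-14103=143279; balance=2169761-143279=2026482
23. interest=⌊2026482·65/10000⌋=13172; principal=157382-13172=144210; balance=2026482-144210=1882272
24. interest=⌊1882272·65/10000⌋=12234; principal=157382-12234=145148; balance=1882272-145148=1737124
25. interest=⌊1737124·65/10000⌋=11291; principal=157382-11291=146091; balance=1737124-146091=1591033
26. interest=⌊1591033·65/10000⌋=10341; principal=157382-10341=147041; balance=1591033-147041=1443992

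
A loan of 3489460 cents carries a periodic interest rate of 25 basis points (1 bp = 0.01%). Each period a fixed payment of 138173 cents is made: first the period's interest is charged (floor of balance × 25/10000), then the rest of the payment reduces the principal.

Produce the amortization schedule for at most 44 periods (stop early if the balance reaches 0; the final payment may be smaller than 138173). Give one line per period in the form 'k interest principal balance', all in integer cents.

1 8723 129450 3360010
2 8400 129773 3230237
3 8075 130098 3100139
4 7750 130423 2969716
5 7424 130749 2838967
6 7097 131076 2707891
7 6769 131404 2576487
8 6441 131732 2444755
9 6111 132062 2312693
10 5781 132392 2180301
11 5450 132723 2047578
12 5118 133055 1914523
13 4786 133387 1781136
14 4452 133721 1647415
15 4118 134055 1513360
16 3783 134390 1378970
17 3447 134726 1244244
18 3110 135063 1109181
19 2772 135401 973780
20 2434 135739 838041
21 2095 136078 701963
22 1754 136419 565544
23 1413 136760 428784
24 1071 137102 291682
25 729 137444 154238
26 385 137788 16450
27 41 16450 0

1. interest=⌊3489460·25/10000⌋=8723; principal=138173-8723=129450; balance=3489460-129450=3360010
2. interest=⌊3360010·25/10000⌋=8400; principal=138173-8400=129773; balance=3360010-129773=3230237
3. interest=⌊3230237·25/10000⌋=8075; principal=138173-8075=130098; balance=3230237-130098=3100139
4. interest=⌊3100139·25/10000⌋=7750; principal=138173-7750=130423; balance=3100139-130423=2969716
5. interest=⌊2969716·25/10000⌋=7424; principal=138173-7424=130749; balance=2969716-130749=2838967
6. interest=⌊2838967·25/10000⌋=7097; principal=138173-7097=131076; balance=2838967-131076=2707891
7. interest=⌊2707891·25/10000⌋=6769; principal=138173-6769=131404; balance=2707891-131404=2576487
8. interest=⌊2576487·25/10000⌋=6441; principal=138173-6441=131732; balance=2576487-131732=2444755
9. interest=⌊2444755·25/10000⌋=6111; principal=138173-6111=132062; balance=2444755-132062=2312693
10. interest=⌊2312693·25/10000⌋=5781; principal=138173-5781=132392; balance=2312693-132392=2180301
11. interest=⌊2180301·25/10000⌋=5450; principal=138173-5450=132723; balance=2180301-132723=2047578
12. interest=⌊2047578·25/10000⌋=5118; principal=138173-5118=133055; balance=2047578-133055=1914523
13. interest=⌊1914523·25/10000⌋=4786; principal=138173-4786=133387; balance=1914523-133387=1781136
14. interest=⌊1781136·25/10000⌋=4452; principal=138173-4452=133721; balance=1781136-133721=1647415
15. interest=⌊1647415·25/10000⌋=4118; principal=138173-4118=134055; balance=1647415-134055=1513360
16. interest=⌊1513360·25/10000⌋=3783; principal=138173-3783=134390; balance=1513360-134390=1378970
17. interest=⌊1378970·25/10000⌋=3447; principal=138173-3447=134726; balance=1378970-134726=1244244
18. interest=⌊1244244·25/10000⌋=3110; principal=138173-3110=135063; balance=1244244-135063=1109181
19. interest=⌊1109181·25/10000⌋=2772; principal=138173-2772=135401; balance=1109181-135401=973780
20. interest=⌊973780·25/10000⌋=2434; principal=138173-2434=135739; balance=973780-135739=838041
21. interest=⌊838041·25/10000⌋=2095; principal=138173-2095=136078; balance=838041-136078=701963
22. interest=⌊701963·25/10000⌋=1754; principal=138173-1754=136419; balance=701963-136419=565544
23. interest=⌊565544·25/10000⌋=1413; principal=138173-1413=136760; balance=565544-136760=428784
24. interest=⌊428784·25/10000⌋=1071; principal=138173-1071=137102; balance=428784-137102=291682
25. interest=⌊291682·25/10000⌋=729; principal=138173-729=137444; balance=291682-137444=154238
26. interest=⌊154238·25/10000⌋=385; principal=138173-385=137788; balance=154238-137788=16450
27. interest=⌊16450·25/10000⌋=41; principal=min(138173-41,16450)=16450; balance=16450-16450=0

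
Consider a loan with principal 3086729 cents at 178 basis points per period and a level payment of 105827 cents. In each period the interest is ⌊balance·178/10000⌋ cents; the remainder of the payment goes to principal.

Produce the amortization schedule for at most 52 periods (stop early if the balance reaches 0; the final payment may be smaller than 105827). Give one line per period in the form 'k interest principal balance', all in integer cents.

1. interest=⌊3086729·178/10000⌋=54943; principal=105827-54943=50884; balance=3086729-50884=3035845
2. interest=⌊3035845·178/10000⌋=54038; principal=105827-54038=51789; balance=3035845-51789=2984056
3. interest=⌊2984056·178/10000⌋=53116; principal=105827-53116=52711; balance=2984056-52711=2931345
4. interest=⌊2931345·178/10000⌋=52177; principal=105827-52177=53650; balance=2931345-53650=2877695
5. interest=⌊2877695·178/10000⌋=51222; principal=105827-51222=54605; balance=2877695-54605=2823090
6. interest=⌊2823090·178/10000⌋=50251; principal=105827-50251=55576; balance=2823090-55576=2767514
7. interest=⌊2767514·178/10000⌋=49261; principal=105827-49261=56566; balance=2767514-56566=2710948
8. interest=⌊2710948·178/10000⌋=48254; principal=105827-48254=57573; balance=2710948-57573=2653375
9. interest=⌊2653375·178/10000⌋=47230; principal=105827-47230=58597; balance=2653375-58597=2594778
10. interest=⌊2594778·178/10000⌋=46187; principal=105827-46187=59640; balance=2594778-59640=2535138
11. interest=⌊2535138·178/10000⌋=45125; principal=105827-45125=60702; balance=2535138-60702=2474436
12. interest=⌊2474436·178/10000⌋=44044; principal=105827-44044=61783; balance=2474436-61783=2412653
13. interest=⌊2412653·178/10000⌋=42945; principal=105827-42945=62882; balance=2412653-62882=2349771
14. interest=⌊2349771·178/10000⌋=41825; principal=105827-41825=64002; balance=2349771-64002=2285769
15. interest=⌊2285769·178/10000⌋=40686; principal=105827-40686=65141; balance=2285769-65141=2220628
16. interest=⌊2220628·178/10000⌋=39527; principal=105827-39527=66300; balance=2220628-66300=2154328
17. interest=⌊2154328·178/10000⌋=38347; principal=105827-38347=67480; balance=2154328-67480=2086848
18. interest=⌊2086848·178/10000⌋=37145; principal=105827-37145=68682; balance=2086848-68682=2018166
19. interest=⌊2018166·178/10000⌋=35923; principal=105827-35923=69904; balance=2018166-69904=1948262
20. interest=⌊1948262·178/10000⌋=34679; principal=105827-34679=71148; balance=1948262-71148=1877114
21. interest=⌊1877114·178/10000⌋=33412; principal=105827-33412=72415; balance=1877114-72415=1804699
22. interest=⌊1804699·178/10000⌋=32123; principal=105827-32123=73704; balance=1804699-73704=1730995
23. interest=⌊1730995·178/10000⌋=30811; principal=105827-30811=75016; balance=1730995-75016=1655979
24. interest=⌊1655979·178/10000⌋=29476; principal=105827-29476=76351; balance=1655979-76351=1579628
25. interest=⌊1579628·178/10000⌋=28117; principal=105827-28117=77710; balance=1579628-77710=1501918
26. interest=⌊1501918·178/10000⌋=26734; principal=105827-26734=79093; balance=1501918-79093=1422825
27. interest=⌊1422825·178/10000⌋=25326; principal=105827-25326=80501; balance=1422825-80501=1342324
28. interest=⌊1342324·178/10000⌋=23893; principal=105827-23893=81934; balance=1342324-81934=1260390
29. interest=⌊1260390·178/10000⌋=22434; principal=105827-22434=83393; balance=1260390-83393=1176997
30. interest=⌊1176997·178/10000⌋=20950; principal=105827-20950=84877; balance=1176997-84877=1092120
31. interest=⌊1092120·178/10000⌋=19439; principal=105827-19439=86388; balance=1092120-86388=1005732
32. interest=⌊1005732·178/10000⌋=17902; principal=105827-17902=87925; balance=1005732-87925=917807
33. interest=⌊917807·178/10000⌋=16336; principal=105827-16336=89491; balance=917807-89491=828316
34. interest=⌊828316·178/10000⌋=14744; principal=105827-14744=91083; balance=828316-91083=737233
35. interest=⌊737233·178/10000⌋=13122; principal=105827-13122=92705; balance=737233-92705=644528
36. interest=⌊644528·178/10000⌋=11472; principal=105827-11472=94355; balance=644528-94355=550173
37. interest=⌊550173·178/10000⌋=9793; principal=105827-9793=96034; balance=550173-96034=454139
38. interest=⌊454139·178/10000⌋=8083; principal=105827-8083=97744; balance=454139-97744=356395
39. interest=⌊356395·178/10000⌋=6343; principal=105827-6343=99484; balance=356395-99484=256911
40. interest=⌊256911·178/10000⌋=4573; principal=105827-4573=101254; balance=256911-101254=155657
41. interest=⌊155657·178/10000⌋=2770; principal=105827-2770=103057; balance=155657-103057=52600
42. interest=⌊52600·178/10000⌋=936; principal=min(105827-936,52600)=52600; balance=52600-52600=0

1 54943 50884 3035845
2 54038 51789 2984056
3 53116 52711 2931345
4 52177 53650 2877695
5 51222 54605 2823090
6 50251 55576 2767514
7 49261 56566 2710948
8 48254 57573 2653375
9 47230 58597 2594778
10 46187 59640 2535138
11 45125 60702 2474436
12 44044 61783 2412653
13 42945 62882 2349771
14 41825 64002 2285769
15 40686 65141 2220628
16 39527 66300 2154328
17 38347 67480 2086848
18 37145 68682 2018166
19 35923 69904 1948262
20 34679 71148 1877114
21 33412 72415 1804699
22 32123 73704 1730995
23 30811 75016 1655979
24 29476 76351 1579628
25 28117 77710 1501918
26 26734 79093 1422825
27 25326 80501 1342324
28 23893 81934 1260390
29 22434 83393 1176997
30 20950 84877 1092120
31 19439 86388 1005732
32 17902 87925 917807
33 16336 89491 828316
34 14744 91083 737233
35 13122 92705 644528
36 11472 94355 550173
37 9793 96034 454139
38 8083 97744 356395
39 6343 99484 256911
40 4573 101254 155657
41 2770 103057 52600
42 936 52600 0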